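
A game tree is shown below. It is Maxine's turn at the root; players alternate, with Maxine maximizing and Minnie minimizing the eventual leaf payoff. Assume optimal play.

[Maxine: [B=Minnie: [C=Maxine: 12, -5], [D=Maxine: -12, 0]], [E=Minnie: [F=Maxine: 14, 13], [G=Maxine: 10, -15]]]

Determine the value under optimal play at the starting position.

C (Maxine): max(12, -5) = 12
D (Maxine): max(-12, 0) = 0
B (Minnie): min(12, 0) = 0
F (Maxine): max(14, 13) = 14
G (Maxine): max(10, -15) = 10
E (Minnie): min(14, 10) = 10
Root (Maxine): max(0, 10) = 10

10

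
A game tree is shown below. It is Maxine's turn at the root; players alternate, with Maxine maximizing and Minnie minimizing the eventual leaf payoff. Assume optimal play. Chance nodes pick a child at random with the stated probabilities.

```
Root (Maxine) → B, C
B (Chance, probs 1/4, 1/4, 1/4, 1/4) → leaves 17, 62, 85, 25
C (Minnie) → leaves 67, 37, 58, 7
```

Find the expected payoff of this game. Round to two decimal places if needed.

47.25

B (Chance): 1/4·17 + 1/4·62 + 1/4·85 + 1/4·25 = 47.25
C (Minnie): min(67, 37, 58, 7) = 7
Root (Maxine): max(47.25, 7) = 47.25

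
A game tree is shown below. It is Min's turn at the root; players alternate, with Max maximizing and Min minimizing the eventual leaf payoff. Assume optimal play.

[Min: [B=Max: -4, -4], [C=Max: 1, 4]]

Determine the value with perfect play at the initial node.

-4

B (Max): max(-4, -4) = -4
C (Max): max(1, 4) = 4
Root (Min): min(-4, 4) = -4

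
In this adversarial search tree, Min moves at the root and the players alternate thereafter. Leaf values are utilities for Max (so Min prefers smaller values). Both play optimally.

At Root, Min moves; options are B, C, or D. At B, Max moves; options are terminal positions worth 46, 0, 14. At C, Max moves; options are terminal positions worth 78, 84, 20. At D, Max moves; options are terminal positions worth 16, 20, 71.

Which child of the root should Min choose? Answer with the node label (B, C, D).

B

B (Max): max(46, 0, 14) = 46
C (Max): max(78, 84, 20) = 84
D (Max): max(16, 20, 71) = 71
Root (Min): min(46, 84, 71) = 46
Min picks the child with the lowest value: B (value 46).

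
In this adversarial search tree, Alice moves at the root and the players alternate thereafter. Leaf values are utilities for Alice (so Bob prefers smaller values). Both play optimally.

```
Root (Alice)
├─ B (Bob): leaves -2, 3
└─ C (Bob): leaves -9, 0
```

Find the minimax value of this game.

B (Bob): min(-2, 3) = -2
C (Bob): min(-9, 0) = -9
Root (Alice): max(-2, -9) = -2

-2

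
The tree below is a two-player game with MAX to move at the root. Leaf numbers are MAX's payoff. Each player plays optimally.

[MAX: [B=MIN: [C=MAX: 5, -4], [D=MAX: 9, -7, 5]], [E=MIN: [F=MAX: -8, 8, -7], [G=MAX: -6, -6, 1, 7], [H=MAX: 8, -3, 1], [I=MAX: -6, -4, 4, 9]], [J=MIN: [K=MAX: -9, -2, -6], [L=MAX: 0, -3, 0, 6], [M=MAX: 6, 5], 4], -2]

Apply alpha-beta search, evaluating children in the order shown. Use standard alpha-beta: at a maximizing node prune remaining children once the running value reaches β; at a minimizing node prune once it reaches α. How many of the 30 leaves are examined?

19

C [α=-∞,β=+∞]: v=5
D [α=-∞,β=5]: v=9 after child 1 ≥ β → β-cutoff, skip 2
B [α=-∞,β=+∞]: v=5
F [α=5,β=+∞]: v=8
G [α=5,β=8]: v=7
H [α=5,β=7]: v=8 after child 1 ≥ β → β-cutoff, skip 2
I [α=5,β=7]: v=9
E [α=5,β=+∞]: v=7
K [α=7,β=+∞]: v=-2
J [α=7,β=+∞]: v=-2 after child 1 ≤ α → α-cutoff, skip 3
Root [α=-∞,β=+∞]: v=7
Leaves evaluated: 19 of 30.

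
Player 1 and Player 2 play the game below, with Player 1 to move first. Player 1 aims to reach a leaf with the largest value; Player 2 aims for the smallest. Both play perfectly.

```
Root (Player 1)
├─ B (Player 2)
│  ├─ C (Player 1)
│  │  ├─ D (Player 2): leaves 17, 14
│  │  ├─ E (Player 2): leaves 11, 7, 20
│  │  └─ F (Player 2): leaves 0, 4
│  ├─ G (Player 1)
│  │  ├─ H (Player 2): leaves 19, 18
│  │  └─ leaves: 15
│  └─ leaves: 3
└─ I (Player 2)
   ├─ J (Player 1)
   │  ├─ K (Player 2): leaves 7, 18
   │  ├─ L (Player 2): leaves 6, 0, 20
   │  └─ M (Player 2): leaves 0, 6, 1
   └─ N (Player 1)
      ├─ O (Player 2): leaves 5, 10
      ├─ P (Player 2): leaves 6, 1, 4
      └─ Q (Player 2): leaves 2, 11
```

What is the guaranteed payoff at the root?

D (Player 2): min(17, 14) = 14
E (Player 2): min(11, 7, 20) = 7
F (Player 2): min(0, 4) = 0
C (Player 1): max(14, 7, 0) = 14
H (Player 2): min(19, 18) = 18
G (Player 1): max(18, 15) = 18
B (Player 2): min(14, 18, 3) = 3
K (Player 2): min(7, 18) = 7
L (Player 2): min(6, 0, 20) = 0
M (Player 2): min(0, 6, 1) = 0
J (Player 1): max(7, 0, 0) = 7
O (Player 2): min(5, 10) = 5
P (Player 2): min(6, 1, 4) = 1
Q (Player 2): min(2, 11) = 2
N (Player 1): max(5, 1, 2) = 5
I (Player 2): min(7, 5) = 5
Root (Player 1): max(3, 5) = 5

5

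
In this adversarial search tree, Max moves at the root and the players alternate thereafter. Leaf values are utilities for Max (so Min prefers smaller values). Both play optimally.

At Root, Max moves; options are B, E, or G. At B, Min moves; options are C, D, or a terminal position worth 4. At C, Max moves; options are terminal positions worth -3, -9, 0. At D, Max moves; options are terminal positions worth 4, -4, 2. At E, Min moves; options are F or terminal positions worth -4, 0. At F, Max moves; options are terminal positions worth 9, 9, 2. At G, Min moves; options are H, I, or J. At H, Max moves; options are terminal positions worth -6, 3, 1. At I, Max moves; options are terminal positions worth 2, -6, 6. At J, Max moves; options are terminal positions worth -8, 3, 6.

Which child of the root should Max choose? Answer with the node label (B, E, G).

C (Max): max(-3, -9, 0) = 0
D (Max): max(4, -4, 2) = 4
B (Min): min(0, 4, 4) = 0
F (Max): max(9, 9, 2) = 9
E (Min): min(9, -4, 0) = -4
H (Max): max(-6, 3, 1) = 3
I (Max): max(2, -6, 6) = 6
J (Max): max(-8, 3, 6) = 6
G (Min): min(3, 6, 6) = 3
Root (Max): max(0, -4, 3) = 3
Max picks the child with the highest value: G (value 3).

G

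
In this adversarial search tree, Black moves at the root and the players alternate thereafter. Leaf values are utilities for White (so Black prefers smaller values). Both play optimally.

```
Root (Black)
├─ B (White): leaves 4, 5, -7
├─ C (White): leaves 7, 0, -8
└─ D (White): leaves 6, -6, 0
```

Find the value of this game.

5

B (White): max(4, 5, -7) = 5
C (White): max(7, 0, -8) = 7
D (White): max(6, -6, 0) = 6
Root (Black): min(5, 7, 6) = 5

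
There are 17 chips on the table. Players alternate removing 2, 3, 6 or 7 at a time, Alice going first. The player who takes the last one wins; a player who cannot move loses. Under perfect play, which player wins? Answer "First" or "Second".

First

i:   0  1  2  3  4  5  6  7  8  9 10 11 12 13 14 15 16 17
     L  L  W  W  W  L  W  W  W  L  L  W  W  W  L  W  W  W
Position 17 is W, so the first player wins.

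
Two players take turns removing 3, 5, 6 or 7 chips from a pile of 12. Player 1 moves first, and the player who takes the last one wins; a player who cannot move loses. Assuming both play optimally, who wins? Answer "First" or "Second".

Compute winning (W) and losing (L) positions by backward induction:
i:   0  1  2  3  4  5  6  7  8  9 10 11 12
     L  L  L  W  W  W  W  W  W  W  L  L  L
Position 12 is L, so the second player wins.

Second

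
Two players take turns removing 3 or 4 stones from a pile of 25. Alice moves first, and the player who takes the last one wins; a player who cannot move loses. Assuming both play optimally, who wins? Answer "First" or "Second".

Mark each pile size as W (mover wins) or L (mover loses):
i:   0  1  2  3  4  5  6  7  8  9 10 11 12 13 14 15 16 17 18 19 20 21 22 23 24 25
     L  L  L  W  W  W  W  L  L  L  W  W  W  W  L  L  L  W  W  W  W  L  L  L  W  W
Position 25 is W, so the first player wins.

First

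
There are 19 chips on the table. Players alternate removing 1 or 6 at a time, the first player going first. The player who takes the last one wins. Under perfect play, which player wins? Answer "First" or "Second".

W/L table (W = player to move can force a win):
i:   0  1  2  3  4  5  6  7  8  9 10 11 12 13 14 15 16 17 18 19
     L  W  L  W  L  W  W  L  W  L  W  L  W  W  L  W  L  W  L  W
Position 19 is W, so the first player wins.

First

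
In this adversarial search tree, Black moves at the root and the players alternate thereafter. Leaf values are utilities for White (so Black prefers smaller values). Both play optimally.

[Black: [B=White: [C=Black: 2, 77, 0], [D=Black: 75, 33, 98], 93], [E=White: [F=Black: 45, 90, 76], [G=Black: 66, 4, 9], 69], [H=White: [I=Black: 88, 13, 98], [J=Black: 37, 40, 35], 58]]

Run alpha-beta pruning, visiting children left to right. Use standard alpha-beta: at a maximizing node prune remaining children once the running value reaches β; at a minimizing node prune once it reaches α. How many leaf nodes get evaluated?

20

C [α=-∞,β=+∞]: v=0
D [α=0,β=+∞]: v=33
B [α=-∞,β=+∞]: v=93
F [α=-∞,β=93]: v=45
G [α=45,β=93]: v=4 after child 2 ≤ α → α-cutoff, skip 1
E [α=-∞,β=93]: v=69
I [α=-∞,β=69]: v=13
J [α=13,β=69]: v=35
H [α=-∞,β=69]: v=58
Root [α=-∞,β=+∞]: v=58
Leaves evaluated: 20 of 21.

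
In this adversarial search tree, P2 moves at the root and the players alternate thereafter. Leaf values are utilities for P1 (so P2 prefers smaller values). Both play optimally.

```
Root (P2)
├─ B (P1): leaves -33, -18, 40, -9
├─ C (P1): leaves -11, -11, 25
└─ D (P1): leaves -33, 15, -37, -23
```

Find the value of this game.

B (P1): max(-33, -18, 40, -9) = 40
C (P1): max(-11, -11, 25) = 25
D (P1): max(-33, 15, -37, -23) = 15
Root (P2): min(40, 25, 15) = 15

15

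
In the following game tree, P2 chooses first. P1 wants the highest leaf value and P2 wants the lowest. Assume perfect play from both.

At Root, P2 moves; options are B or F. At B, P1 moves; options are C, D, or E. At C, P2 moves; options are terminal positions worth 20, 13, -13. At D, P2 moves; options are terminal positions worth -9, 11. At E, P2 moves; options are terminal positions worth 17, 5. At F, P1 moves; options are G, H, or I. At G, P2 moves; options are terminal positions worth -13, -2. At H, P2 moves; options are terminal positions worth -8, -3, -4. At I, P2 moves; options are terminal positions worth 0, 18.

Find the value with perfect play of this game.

0

C (P2): min(20, 13, -13) = -13
D (P2): min(-9, 11) = -9
E (P2): min(17, 5) = 5
B (P1): max(-13, -9, 5) = 5
G (P2): min(-13, -2) = -13
H (P2): min(-8, -3, -4) = -8
I (P2): min(0, 18) = 0
F (P1): max(-13, -8, 0) = 0
Root (P2): min(5, 0) = 0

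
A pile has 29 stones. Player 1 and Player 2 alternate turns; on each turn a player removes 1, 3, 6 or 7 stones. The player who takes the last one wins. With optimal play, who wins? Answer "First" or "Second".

First

Positions where the player to move wins (W) vs loses (L):
i:   0  1  2  3  4  5  6  7  8  9 10 11 12 13 14 15 16 17 18 19 20 21 22 23 24 25 26 27 28 29
     L  W  L  W  L  W  W  W  W  W  W  W  L  W  L  W  L  W  W  W  W  W  W  W  L  W  L  W  L  W
Position 29 is W, so the first player wins.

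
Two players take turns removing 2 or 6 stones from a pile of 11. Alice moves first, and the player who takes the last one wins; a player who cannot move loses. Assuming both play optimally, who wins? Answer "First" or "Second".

First

Mark each pile size as W (mover wins) or L (mover loses):
i:   0  1  2  3  4  5  6  7  8  9 10 11
     L  L  W  W  L  L  W  W  L  L  W  W
Position 11 is W, so the first player wins.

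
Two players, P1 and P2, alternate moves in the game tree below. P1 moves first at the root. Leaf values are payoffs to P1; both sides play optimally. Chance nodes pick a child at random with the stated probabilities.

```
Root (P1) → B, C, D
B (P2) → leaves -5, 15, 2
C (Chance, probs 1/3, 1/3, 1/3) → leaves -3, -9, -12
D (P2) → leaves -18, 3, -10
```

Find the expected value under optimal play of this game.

-5

B (P2): min(-5, 15, 2) = -5
C (Chance): 1/3·-3 + 1/3·-9 + 1/3·-12 = -8
D (P2): min(-18, 3, -10) = -18
Root (P1): max(-5, -8, -18) = -5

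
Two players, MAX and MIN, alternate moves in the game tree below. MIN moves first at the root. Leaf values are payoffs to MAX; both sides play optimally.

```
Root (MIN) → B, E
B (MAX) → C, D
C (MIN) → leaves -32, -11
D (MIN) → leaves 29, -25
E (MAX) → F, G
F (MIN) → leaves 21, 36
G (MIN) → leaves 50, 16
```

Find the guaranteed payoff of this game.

C (MIN): min(-32, -11) = -32
D (MIN): min(29, -25) = -25
B (MAX): max(-32, -25) = -25
F (MIN): min(21, 36) = 21
G (MIN): min(50, 16) = 16
E (MAX): max(21, 16) = 21
Root (MIN): min(-25, 21) = -25

-25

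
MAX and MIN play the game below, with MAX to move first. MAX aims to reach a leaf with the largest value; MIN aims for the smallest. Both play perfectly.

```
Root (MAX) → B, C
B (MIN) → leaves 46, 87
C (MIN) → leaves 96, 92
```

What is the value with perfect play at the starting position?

92

B (MIN): min(46, 87) = 46
C (MIN): min(96, 92) = 92
Root (MAX): max(46, 92) = 92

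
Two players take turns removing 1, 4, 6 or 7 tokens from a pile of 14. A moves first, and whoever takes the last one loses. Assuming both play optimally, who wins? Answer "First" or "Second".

Mark each pile size as W (mover wins) or L (mover loses):
i:   0  1  2  3  4  5  6  7  8  9 10 11 12 13 14
     W  L  W  L  W  W  L  W  W  W  W  L  W  W  L
Position 14 is L, so the second player wins.

Second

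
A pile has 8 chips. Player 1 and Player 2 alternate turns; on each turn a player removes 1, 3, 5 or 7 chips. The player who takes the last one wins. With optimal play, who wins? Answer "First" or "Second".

Second

i:   0  1  2  3  4  5  6  7  8
     L  W  L  W  L  W  L  W  L
Position 8 is L, so the second player wins.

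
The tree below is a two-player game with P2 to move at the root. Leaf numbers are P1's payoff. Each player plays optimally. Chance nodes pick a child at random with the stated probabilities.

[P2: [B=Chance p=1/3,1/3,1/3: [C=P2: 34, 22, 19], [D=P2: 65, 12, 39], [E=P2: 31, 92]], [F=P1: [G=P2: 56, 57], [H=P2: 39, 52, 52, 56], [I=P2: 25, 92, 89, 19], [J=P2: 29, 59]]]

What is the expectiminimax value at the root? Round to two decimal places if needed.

20.67

C (P2): min(34, 22, 19) = 19
D (P2): min(65, 12, 39) = 12
E (P2): min(31, 92) = 31
B (Chance): 1/3·19 + 1/3·12 + 1/3·31 = 20.67
G (P2): min(56, 57) = 56
H (P2): min(39, 52, 52, 56) = 39
I (P2): min(25, 92, 89, 19) = 19
J (P2): min(29, 59) = 29
F (P1): max(56, 39, 19, 29) = 56
Root (P2): min(20.67, 56) = 20.67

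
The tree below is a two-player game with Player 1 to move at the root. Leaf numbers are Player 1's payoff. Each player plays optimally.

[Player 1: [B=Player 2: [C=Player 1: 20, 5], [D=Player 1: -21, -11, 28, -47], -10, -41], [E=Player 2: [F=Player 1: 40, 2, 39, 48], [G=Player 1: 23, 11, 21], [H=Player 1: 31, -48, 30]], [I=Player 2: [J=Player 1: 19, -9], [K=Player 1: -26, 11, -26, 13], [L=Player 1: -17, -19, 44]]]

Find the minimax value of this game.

C (Player 1): max(20, 5) = 20
D (Player 1): max(-21, -11, 28, -47) = 28
B (Player 2): min(20, 28, -10, -41) = -41
F (Player 1): max(40, 2, 39, 48) = 48
G (Player 1): max(23, 11, 21) = 23
H (Player 1): max(31, -48, 30) = 31
E (Player 2): min(48, 23, 31) = 23
J (Player 1): max(19, -9) = 19
K (Player 1): max(-26, 11, -26, 13) = 13
L (Player 1): max(-17, -19, 44) = 44
I (Player 2): min(19, 13, 44) = 13
Root (Player 1): max(-41, 23, 13) = 23

23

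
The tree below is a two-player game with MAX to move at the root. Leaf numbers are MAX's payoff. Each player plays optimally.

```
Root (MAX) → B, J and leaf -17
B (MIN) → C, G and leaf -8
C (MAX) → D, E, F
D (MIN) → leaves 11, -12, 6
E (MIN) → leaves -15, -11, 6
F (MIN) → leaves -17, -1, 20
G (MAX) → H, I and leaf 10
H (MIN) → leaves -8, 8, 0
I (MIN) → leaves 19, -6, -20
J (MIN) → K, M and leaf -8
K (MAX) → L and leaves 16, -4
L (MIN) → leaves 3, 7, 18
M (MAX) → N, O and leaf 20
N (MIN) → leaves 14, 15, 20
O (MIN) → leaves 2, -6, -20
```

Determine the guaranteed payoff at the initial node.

-8

D (MIN): min(11, -12, 6) = -12
E (MIN): min(-15, -11, 6) = -15
F (MIN): min(-17, -1, 20) = -17
C (MAX): max(-12, -15, -17) = -12
H (MIN): min(-8, 8, 0) = -8
I (MIN): min(19, -6, -20) = -20
G (MAX): max(-8, -20, 10) = 10
B (MIN): min(-12, 10, -8) = -12
L (MIN): min(3, 7, 18) = 3
K (MAX): max(3, 16, -4) = 16
N (MIN): min(14, 15, 20) = 14
O (MIN): min(2, -6, -20) = -20
M (MAX): max(14, -20, 20) = 20
J (MIN): min(16, 20, -8) = -8
Root (MAX): max(-12, -8, -17) = -8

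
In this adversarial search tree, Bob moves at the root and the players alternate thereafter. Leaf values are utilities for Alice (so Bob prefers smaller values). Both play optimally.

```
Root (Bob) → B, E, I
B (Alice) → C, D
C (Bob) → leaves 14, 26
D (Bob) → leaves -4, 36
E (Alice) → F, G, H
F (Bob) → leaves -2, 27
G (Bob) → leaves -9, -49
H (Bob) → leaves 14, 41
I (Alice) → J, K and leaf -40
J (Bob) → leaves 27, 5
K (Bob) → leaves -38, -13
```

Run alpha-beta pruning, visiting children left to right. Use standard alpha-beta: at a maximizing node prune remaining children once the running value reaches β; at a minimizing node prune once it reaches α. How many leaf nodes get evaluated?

C [α=-∞,β=+∞]: v=14
D [α=14,β=+∞]: v=-4 after child 1 ≤ α → α-cutoff, skip 1
B [α=-∞,β=+∞]: v=14
F [α=-∞,β=14]: v=-2
G [α=-2,β=14]: v=-9 after child 1 ≤ α → α-cutoff, skip 1
H [α=-2,β=14]: v=14
E [α=-∞,β=14]: v=14
J [α=-∞,β=14]: v=5
K [α=5,β=14]: v=-38 after child 1 ≤ α → α-cutoff, skip 1
I [α=-∞,β=14]: v=5
Root [α=-∞,β=+∞]: v=5
Leaves evaluated: 12 of 15.

12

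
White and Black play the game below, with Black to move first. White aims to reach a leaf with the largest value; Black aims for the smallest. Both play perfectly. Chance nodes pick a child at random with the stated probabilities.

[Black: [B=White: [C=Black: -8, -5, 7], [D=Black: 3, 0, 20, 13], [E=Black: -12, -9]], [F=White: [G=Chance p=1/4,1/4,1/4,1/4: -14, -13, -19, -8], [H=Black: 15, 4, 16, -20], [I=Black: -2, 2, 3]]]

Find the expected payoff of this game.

-2

C (Black): min(-8, -5, 7) = -8
D (Black): min(3, 0, 20, 13) = 0
E (Black): min(-12, -9) = -12
B (White): max(-8, 0, -12) = 0
G (Chance): 1/4·-14 + 1/4·-13 + 1/4·-19 + 1/4·-8 = -13.5
H (Black): min(15, 4, 16, -20) = -20
I (Black): min(-2, 2, 3) = -2
F (White): max(-13.5, -20, -2) = -2
Root (Black): min(0, -2) = -2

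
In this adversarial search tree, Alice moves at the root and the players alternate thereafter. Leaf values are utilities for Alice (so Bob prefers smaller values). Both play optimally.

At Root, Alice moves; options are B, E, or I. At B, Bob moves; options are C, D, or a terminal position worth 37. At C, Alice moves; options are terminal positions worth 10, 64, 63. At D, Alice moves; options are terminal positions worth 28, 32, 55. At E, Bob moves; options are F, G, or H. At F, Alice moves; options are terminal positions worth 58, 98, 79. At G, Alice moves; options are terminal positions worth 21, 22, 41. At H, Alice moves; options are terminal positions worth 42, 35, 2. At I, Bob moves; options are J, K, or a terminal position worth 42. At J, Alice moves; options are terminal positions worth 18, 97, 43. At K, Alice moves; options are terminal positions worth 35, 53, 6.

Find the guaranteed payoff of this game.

C (Alice): max(10, 64, 63) = 64
D (Alice): max(28, 32, 55) = 55
B (Bob): min(64, 55, 37) = 37
F (Alice): max(58, 98, 79) = 98
G (Alice): max(21, 22, 41) = 41
H (Alice): max(42, 35, 2) = 42
E (Bob): min(98, 41, 42) = 41
J (Alice): max(18, 97, 43) = 97
K (Alice): max(35, 53, 6) = 53
I (Bob): min(97, 53, 42) = 42
Root (Alice): max(37, 41, 42) = 42

42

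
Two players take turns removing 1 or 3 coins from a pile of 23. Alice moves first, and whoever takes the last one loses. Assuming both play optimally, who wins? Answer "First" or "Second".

Second

i:   0  1  2  3  4  5  6  7  8  9 10 11 12 13 14 15 16 17 18 19 20 21 22 23
     W  L  W  L  W  L  W  L  W  L  W  L  W  L  W  L  W  L  W  L  W  L  W  L
Position 23 is L, so the second player wins.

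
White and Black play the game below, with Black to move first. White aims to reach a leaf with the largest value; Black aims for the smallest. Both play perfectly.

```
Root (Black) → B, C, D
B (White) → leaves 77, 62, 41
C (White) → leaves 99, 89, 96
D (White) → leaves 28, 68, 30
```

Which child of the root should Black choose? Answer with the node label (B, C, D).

D

B (White): max(77, 62, 41) = 77
C (White): max(99, 89, 96) = 99
D (White): max(28, 68, 30) = 68
Root (Black): min(77, 99, 68) = 68
Black picks the child with the lowest value: D (value 68).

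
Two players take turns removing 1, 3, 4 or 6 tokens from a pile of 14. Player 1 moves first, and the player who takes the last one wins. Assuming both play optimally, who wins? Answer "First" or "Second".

Second

Positions where the player to move wins (W) vs loses (L):
i:   0  1  2  3  4  5  6  7  8  9 10 11 12 13 14
     L  W  L  W  W  W  W  L  W  L  W  W  W  W  L
Position 14 is L, so the second player wins.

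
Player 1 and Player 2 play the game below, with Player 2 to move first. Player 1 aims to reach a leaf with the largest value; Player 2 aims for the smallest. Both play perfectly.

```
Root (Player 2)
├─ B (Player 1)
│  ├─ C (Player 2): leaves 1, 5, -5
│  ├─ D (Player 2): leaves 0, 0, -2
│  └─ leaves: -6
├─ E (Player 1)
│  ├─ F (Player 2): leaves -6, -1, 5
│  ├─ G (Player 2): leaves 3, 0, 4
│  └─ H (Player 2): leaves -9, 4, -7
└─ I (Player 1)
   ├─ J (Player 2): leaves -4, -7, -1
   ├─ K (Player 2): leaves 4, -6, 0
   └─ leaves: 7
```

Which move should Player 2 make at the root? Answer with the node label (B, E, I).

C (Player 2): min(1, 5, -5) = -5
D (Player 2): min(0, 0, -2) = -2
B (Player 1): max(-5, -2, -6) = -2
F (Player 2): min(-6, -1, 5) = -6
G (Player 2): min(3, 0, 4) = 0
H (Player 2): min(-9, 4, -7) = -9
E (Player 1): max(-6, 0, -9) = 0
J (Player 2): min(-4, -7, -1) = -7
K (Player 2): min(4, -6, 0) = -6
I (Player 1): max(-7, -6, 7) = 7
Root (Player 2): min(-2, 0, 7) = -2
Player 2 picks the child with the lowest value: B (value -2).

B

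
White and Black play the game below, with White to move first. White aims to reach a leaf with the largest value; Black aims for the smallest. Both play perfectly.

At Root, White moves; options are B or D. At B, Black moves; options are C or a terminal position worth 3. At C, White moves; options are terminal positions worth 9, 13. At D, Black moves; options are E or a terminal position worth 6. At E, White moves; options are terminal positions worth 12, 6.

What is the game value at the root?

6

C (White): max(9, 13) = 13
B (Black): min(13, 3) = 3
E (White): max(12, 6) = 12
D (Black): min(12, 6) = 6
Root (White): max(3, 6) = 6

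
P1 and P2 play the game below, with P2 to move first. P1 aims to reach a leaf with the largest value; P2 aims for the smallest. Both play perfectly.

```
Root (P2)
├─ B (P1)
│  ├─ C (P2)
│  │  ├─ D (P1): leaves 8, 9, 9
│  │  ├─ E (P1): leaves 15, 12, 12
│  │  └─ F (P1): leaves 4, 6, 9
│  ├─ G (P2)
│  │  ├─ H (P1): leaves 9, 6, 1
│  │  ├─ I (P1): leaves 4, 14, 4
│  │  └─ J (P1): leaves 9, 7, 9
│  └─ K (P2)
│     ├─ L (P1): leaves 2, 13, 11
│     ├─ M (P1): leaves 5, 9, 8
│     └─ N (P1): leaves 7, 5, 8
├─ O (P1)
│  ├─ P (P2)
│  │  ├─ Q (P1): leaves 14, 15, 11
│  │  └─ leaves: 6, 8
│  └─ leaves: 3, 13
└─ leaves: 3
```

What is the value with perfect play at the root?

3

D (P1): max(8, 9, 9) = 9
E (P1): max(15, 12, 12) = 15
F (P1): max(4, 6, 9) = 9
C (P2): min(9, 15, 9) = 9
H (P1): max(9, 6, 1) = 9
I (P1): max(4, 14, 4) = 14
J (P1): max(9, 7, 9) = 9
G (P2): min(9, 14, 9) = 9
L (P1): max(2, 13, 11) = 13
M (P1): max(5, 9, 8) = 9
N (P1): max(7, 5, 8) = 8
K (P2): min(13, 9, 8) = 8
B (P1): max(9, 9, 8) = 9
Q (P1): max(14, 15, 11) = 15
P (P2): min(15, 6, 8) = 6
O (P1): max(6, 3, 13) = 13
Root (P2): min(9, 13, 3) = 3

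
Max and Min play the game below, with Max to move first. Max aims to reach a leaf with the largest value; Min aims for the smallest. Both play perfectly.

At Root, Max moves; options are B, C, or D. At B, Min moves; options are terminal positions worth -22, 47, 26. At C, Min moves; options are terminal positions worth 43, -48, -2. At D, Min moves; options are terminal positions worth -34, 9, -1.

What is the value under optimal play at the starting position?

B (Min): min(-22, 47, 26) = -22
C (Min): min(43, -48, -2) = -48
D (Min): min(-34, 9, -1) = -34
Root (Max): max(-22, -48, -34) = -22

-22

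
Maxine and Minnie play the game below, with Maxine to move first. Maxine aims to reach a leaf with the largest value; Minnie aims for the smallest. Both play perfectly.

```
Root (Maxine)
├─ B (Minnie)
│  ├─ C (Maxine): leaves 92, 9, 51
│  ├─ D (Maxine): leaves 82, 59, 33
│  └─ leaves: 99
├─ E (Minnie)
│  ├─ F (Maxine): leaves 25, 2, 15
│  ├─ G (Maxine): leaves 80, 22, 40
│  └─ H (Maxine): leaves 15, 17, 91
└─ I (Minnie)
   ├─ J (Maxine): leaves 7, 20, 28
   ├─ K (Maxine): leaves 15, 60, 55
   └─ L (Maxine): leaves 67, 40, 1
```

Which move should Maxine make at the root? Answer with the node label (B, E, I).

C (Maxine): max(92, 9, 51) = 92
D (Maxine): max(82, 59, 33) = 82
B (Minnie): min(92, 82, 99) = 82
F (Maxine): max(25, 2, 15) = 25
G (Maxine): max(80, 22, 40) = 80
H (Maxine): max(15, 17, 91) = 91
E (Minnie): min(25, 80, 91) = 25
J (Maxine): max(7, 20, 28) = 28
K (Maxine): max(15, 60, 55) = 60
L (Maxine): max(67, 40, 1) = 67
I (Minnie): min(28, 60, 67) = 28
Root (Maxine): max(82, 25, 28) = 82
Maxine picks the child with the highest value: B (value 82).

B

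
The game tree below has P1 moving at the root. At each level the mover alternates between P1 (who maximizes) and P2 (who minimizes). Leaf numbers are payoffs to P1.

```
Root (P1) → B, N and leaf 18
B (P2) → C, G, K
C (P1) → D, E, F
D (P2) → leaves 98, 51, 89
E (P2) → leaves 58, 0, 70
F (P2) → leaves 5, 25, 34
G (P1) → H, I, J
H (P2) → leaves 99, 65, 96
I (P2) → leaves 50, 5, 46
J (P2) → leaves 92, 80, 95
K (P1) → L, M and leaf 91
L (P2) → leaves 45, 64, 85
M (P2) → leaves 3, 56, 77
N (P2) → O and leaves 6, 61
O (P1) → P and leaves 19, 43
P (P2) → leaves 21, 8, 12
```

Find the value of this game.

51

D (P2): min(98, 51, 89) = 51
E (P2): min(58, 0, 70) = 0
F (P2): min(5, 25, 34) = 5
C (P1): max(51, 0, 5) = 51
H (P2): min(99, 65, 96) = 65
I (P2): min(50, 5, 46) = 5
J (P2): min(92, 80, 95) = 80
G (P1): max(65, 5, 80) = 80
L (P2): min(45, 64, 85) = 45
M (P2): min(3, 56, 77) = 3
K (P1): max(45, 3, 91) = 91
B (P2): min(51, 80, 91) = 51
P (P2): min(21, 8, 12) = 8
O (P1): max(8, 19, 43) = 43
N (P2): min(43, 6, 61) = 6
Root (P1): max(51, 6, 18) = 51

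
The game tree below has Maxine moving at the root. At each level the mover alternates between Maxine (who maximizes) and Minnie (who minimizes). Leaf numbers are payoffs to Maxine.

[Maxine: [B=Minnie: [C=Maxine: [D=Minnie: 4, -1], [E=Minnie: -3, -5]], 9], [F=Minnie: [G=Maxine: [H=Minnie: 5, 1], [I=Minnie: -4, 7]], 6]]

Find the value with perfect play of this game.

1

D (Minnie): min(4, -1) = -1
E (Minnie): min(-3, -5) = -5
C (Maxine): max(-1, -5) = -1
B (Minnie): min(-1, 9) = -1
H (Minnie): min(5, 1) = 1
I (Minnie): min(-4, 7) = -4
G (Maxine): max(1, -4) = 1
F (Minnie): min(1, 6) = 1
Root (Maxine): max(-1, 1) = 1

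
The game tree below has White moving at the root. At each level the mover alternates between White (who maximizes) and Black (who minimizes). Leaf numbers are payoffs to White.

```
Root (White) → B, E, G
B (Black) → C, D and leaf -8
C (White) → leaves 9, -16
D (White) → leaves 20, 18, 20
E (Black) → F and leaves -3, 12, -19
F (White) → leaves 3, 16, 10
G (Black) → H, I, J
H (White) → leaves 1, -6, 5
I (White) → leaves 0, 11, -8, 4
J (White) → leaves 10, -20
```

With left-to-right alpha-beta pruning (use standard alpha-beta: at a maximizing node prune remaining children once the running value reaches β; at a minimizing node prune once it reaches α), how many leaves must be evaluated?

C [α=-∞,β=+∞]: v=9
D [α=-∞,β=9]: v=20 after child 1 ≥ β → β-cutoff, skip 2
B [α=-∞,β=+∞]: v=-8
F [α=-8,β=+∞]: v=16
E [α=-8,β=+∞]: v=-19
H [α=-8,β=+∞]: v=5
I [α=-8,β=5]: v=11 after child 2 ≥ β → β-cutoff, skip 2
J [α=-8,β=5]: v=10 after child 1 ≥ β → β-cutoff, skip 1
G [α=-8,β=+∞]: v=5
Root [α=-∞,β=+∞]: v=5
Leaves evaluated: 16 of 21.

16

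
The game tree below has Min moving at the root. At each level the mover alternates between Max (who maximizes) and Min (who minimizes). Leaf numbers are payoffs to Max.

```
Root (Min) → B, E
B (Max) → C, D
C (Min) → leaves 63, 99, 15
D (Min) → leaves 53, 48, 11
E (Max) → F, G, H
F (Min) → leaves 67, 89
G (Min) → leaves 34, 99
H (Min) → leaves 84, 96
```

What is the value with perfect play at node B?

15

C: min(63, 99, 15) = 15
D: min(53, 48, 11) = 11
B: max(15, 11) = 15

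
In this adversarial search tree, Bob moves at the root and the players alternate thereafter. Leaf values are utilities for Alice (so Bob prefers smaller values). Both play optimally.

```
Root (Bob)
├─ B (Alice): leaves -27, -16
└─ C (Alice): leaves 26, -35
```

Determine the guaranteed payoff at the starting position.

-16

B (Alice): max(-27, -16) = -16
C (Alice): max(26, -35) = 26
Root (Bob): min(-16, 26) = -16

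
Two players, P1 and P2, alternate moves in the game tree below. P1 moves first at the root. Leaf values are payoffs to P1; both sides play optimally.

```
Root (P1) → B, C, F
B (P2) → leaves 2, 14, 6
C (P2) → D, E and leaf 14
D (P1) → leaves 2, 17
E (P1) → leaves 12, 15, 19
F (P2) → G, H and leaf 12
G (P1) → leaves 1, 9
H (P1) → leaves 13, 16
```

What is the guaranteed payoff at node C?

14

D: max(2, 17) = 17
E: max(12, 15, 19) = 19
C: min(17, 19, 14) = 14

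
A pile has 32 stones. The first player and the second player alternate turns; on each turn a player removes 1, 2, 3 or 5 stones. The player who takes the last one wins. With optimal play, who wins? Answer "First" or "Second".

W/L table (W = player to move can force a win):
i:   0  1  2  3  4  5  6  7  8  9 10 11 12 13 14 15 16 17 18 19 20 21 22 23 24 25 26 27 28 29 30 31 32
     L  W  W  W  L  W  W  W  L  W  W  W  L  W  W  W  L  W  W  W  L  W  W  W  L  W  W  W  L  W  W  W  L
Position 32 is L, so the second player wins.

Second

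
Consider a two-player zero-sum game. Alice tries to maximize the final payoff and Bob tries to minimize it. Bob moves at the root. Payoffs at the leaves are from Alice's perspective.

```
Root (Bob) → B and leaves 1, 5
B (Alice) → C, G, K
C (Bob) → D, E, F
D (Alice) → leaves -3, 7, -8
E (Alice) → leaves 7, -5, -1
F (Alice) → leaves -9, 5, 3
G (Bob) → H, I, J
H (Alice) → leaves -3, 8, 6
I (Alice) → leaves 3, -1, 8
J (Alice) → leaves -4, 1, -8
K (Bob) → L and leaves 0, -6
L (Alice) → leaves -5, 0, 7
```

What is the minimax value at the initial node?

1

D (Alice): max(-3, 7, -8) = 7
E (Alice): max(7, -5, -1) = 7
F (Alice): max(-9, 5, 3) = 5
C (Bob): min(7, 7, 5) = 5
H (Alice): max(-3, 8, 6) = 8
I (Alice): max(3, -1, 8) = 8
J (Alice): max(-4, 1, -8) = 1
G (Bob): min(8, 8, 1) = 1
L (Alice): max(-5, 0, 7) = 7
K (Bob): min(7, 0, -6) = -6
B (Alice): max(5, 1, -6) = 5
Root (Bob): min(5, 1, 5) = 1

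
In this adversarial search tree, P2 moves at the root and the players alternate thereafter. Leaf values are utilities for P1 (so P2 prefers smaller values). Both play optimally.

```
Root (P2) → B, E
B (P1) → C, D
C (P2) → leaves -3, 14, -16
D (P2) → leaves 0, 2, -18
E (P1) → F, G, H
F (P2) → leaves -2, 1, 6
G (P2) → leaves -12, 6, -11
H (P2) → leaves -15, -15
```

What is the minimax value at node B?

C: min(-3, 14, -16) = -16
D: min(0, 2, -18) = -18
B: max(-16, -18) = -16

-16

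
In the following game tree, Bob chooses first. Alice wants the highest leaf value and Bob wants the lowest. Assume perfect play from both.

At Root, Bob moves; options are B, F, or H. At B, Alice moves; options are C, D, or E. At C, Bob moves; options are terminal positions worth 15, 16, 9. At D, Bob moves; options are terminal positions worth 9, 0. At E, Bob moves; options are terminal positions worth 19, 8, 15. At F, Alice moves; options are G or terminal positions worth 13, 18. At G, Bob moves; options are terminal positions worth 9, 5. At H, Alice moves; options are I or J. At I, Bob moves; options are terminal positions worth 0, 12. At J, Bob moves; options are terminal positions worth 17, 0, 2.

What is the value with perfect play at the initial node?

0

C (Bob): min(15, 16, 9) = 9
D (Bob): min(9, 0) = 0
E (Bob): min(19, 8, 15) = 8
B (Alice): max(9, 0, 8) = 9
G (Bob): min(9, 5) = 5
F (Alice): max(5, 13, 18) = 18
I (Bob): min(0, 12) = 0
J (Bob): min(17, 0, 2) = 0
H (Alice): max(0, 0) = 0
Root (Bob): min(9, 18, 0) = 0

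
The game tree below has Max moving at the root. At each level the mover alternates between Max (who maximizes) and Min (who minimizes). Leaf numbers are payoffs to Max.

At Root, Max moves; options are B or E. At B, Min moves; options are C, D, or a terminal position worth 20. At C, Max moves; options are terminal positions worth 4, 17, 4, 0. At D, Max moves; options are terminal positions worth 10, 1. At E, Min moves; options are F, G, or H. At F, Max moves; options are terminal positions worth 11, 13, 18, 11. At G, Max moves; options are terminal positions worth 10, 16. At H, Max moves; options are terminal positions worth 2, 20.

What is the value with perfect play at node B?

C: max(4, 17, 4, 0) = 17
D: max(10, 1) = 10
B: min(17, 10, 20) = 10

10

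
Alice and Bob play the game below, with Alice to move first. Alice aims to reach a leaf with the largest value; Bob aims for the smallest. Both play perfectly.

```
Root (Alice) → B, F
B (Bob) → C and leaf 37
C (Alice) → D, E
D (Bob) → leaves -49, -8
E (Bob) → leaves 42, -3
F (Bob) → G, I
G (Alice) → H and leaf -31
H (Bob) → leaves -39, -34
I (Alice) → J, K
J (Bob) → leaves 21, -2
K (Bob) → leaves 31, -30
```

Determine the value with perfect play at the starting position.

D (Bob): min(-49, -8) = -49
E (Bob): min(42, -3) = -3
C (Alice): max(-49, -3) = -3
B (Bob): min(-3, 37) = -3
H (Bob): min(-39, -34) = -39
G (Alice): max(-39, -31) = -31
J (Bob): min(21, -2) = -2
K (Bob): min(31, -30) = -30
I (Alice): max(-2, -30) = -2
F (Bob): min(-31, -2) = -31
Root (Alice): max(-3, -31) = -3

-3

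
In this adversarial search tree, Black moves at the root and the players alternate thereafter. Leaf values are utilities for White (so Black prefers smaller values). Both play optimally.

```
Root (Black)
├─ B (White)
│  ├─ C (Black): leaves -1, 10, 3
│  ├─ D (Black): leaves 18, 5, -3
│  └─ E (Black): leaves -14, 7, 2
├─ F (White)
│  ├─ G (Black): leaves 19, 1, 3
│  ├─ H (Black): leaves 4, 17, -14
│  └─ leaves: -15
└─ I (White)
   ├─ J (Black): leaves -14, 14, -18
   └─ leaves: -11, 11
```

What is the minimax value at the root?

-1

C (Black): min(-1, 10, 3) = -1
D (Black): min(18, 5, -3) = -3
E (Black): min(-14, 7, 2) = -14
B (White): max(-1, -3, -14) = -1
G (Black): min(19, 1, 3) = 1
H (Black): min(4, 17, -14) = -14
F (White): max(1, -14, -15) = 1
J (Black): min(-14, 14, -18) = -18
I (White): max(-18, -11, 11) = 11
Root (Black): min(-1, 1, 11) = -1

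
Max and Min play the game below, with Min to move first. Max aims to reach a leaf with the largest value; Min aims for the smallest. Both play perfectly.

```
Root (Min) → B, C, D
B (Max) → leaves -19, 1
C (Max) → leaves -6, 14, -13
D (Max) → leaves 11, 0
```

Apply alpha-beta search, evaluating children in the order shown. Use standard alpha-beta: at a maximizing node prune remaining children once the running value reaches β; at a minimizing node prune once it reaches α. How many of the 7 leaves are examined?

B [α=-∞,β=+∞]: v=1
C [α=-∞,β=1]: v=14 after child 2 ≥ β → β-cutoff, skip 1
D [α=-∞,β=1]: v=11 after child 1 ≥ β → β-cutoff, skip 1
Root [α=-∞,β=+∞]: v=1
Leaves evaluated: 5 of 7.

5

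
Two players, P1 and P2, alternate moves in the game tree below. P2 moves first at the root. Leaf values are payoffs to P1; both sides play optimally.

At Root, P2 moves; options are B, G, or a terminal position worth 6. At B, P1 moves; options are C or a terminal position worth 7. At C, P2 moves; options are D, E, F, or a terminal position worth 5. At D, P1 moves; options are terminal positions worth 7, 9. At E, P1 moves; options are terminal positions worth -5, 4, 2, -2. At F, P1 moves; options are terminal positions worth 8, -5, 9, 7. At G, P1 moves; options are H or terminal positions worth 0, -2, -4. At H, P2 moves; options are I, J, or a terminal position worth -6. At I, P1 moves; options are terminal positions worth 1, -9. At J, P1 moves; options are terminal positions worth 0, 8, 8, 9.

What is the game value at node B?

D: max(7, 9) = 9
E: max(-5, 4, 2, -2) = 4
F: max(8, -5, 9, 7) = 9
C: min(9, 4, 9, 5) = 4
B: max(4, 7) = 7

7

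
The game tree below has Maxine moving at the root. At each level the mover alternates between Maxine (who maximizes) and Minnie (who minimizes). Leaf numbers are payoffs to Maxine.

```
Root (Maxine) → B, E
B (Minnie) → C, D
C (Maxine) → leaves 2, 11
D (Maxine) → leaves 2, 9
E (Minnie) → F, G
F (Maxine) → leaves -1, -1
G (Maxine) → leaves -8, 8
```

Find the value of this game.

9

C (Maxine): max(2, 11) = 11
D (Maxine): max(2, 9) = 9
B (Minnie): min(11, 9) = 9
F (Maxine): max(-1, -1) = -1
G (Maxine): max(-8, 8) = 8
E (Minnie): min(-1, 8) = -1
Root (Maxine): max(9, -1) = 9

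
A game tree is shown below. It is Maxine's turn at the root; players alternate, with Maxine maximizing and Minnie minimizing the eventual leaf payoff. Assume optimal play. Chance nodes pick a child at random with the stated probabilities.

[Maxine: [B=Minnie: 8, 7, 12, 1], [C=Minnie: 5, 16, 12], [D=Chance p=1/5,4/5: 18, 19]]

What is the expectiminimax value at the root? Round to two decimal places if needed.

B (Minnie): min(8, 7, 12, 1) = 1
C (Minnie): min(5, 16, 12) = 5
D (Chance): 1/5·18 + 4/5·19 = 18.8
Root (Maxine): max(1, 5, 18.8) = 18.8

18.8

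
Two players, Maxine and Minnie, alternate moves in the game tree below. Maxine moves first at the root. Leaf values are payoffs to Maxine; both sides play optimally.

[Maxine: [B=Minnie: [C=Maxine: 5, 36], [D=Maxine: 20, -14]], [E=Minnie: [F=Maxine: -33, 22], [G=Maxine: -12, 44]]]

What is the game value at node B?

C: max(5, 36) = 36
D: max(20, -14) = 20
B: min(36, 20) = 20

20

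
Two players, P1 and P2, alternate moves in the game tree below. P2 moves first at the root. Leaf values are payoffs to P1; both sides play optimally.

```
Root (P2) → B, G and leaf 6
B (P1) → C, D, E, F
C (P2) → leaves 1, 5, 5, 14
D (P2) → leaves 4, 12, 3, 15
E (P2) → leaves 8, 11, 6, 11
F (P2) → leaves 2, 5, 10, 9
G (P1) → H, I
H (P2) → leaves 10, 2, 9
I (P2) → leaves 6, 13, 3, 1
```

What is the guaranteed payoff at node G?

H: min(10, 2, 9) = 2
I: min(6, 13, 3, 1) = 1
G: max(2, 1) = 2

2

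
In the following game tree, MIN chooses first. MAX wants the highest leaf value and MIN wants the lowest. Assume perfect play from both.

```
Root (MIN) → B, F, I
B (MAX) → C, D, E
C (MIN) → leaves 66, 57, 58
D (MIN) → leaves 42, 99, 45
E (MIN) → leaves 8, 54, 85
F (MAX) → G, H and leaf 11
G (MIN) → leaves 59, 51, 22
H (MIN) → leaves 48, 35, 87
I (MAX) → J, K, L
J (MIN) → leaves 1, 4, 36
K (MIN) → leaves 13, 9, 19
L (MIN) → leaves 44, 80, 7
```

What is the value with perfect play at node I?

J: min(1, 4, 36) = 1
K: min(13, 9, 19) = 9
L: min(44, 80, 7) = 7
I: max(1, 9, 7) = 9

9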